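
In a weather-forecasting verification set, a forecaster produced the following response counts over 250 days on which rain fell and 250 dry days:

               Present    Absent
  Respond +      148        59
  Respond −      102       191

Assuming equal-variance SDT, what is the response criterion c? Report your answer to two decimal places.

H = 148/250 = 0.5920
FA = 59/250 = 0.2360
z(H) = z(0.5920) = 0.2327
z(FA) = z(0.2360) = -0.7192
c = −½·[z(H) + z(FA)] = −0.5 × (0.2327 + (-0.7192)) = 0.24325

c = 0.24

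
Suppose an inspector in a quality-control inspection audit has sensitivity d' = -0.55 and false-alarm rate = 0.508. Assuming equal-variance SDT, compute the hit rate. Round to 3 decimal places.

z(false-alarm rate) = z(0.508) = 0.0201
z(H) = z(FA) + d' = 0.0201 + (-0.55) = -0.5299
hit rate = Φ(-0.5299) = 0.2981

hit rate = 0.298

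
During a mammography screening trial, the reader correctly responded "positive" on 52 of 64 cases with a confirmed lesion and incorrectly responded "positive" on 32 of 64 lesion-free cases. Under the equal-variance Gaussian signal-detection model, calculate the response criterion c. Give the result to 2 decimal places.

c = -0.44

H = 52/64 = 0.8125
FA = 32/64 = 0.5000
z(0.8125) = 0.887, z(0.5000) = 0.000
c = −½·[z(H) + z(FA)] = −0.5 × (0.887 + 0.000) = -0.4435
c < 0: the reader has a liberal response bias.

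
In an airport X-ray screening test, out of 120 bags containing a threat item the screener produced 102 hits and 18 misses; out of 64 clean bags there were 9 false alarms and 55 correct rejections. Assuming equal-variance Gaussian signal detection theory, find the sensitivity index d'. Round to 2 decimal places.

d' = 2.11

H = 102/120 = 0.8500
FA = 9/64 = 0.1406
z(H) = 1.0364
z(FA) = -1.0776
d' = z(H) − z(FA) = 1.0364 − (-1.0776) = 2.1140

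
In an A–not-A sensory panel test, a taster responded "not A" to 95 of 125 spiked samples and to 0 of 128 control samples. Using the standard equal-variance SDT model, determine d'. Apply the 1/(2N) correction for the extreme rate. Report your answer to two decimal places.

d' = 3.37

The false-alarm rate is 0/128 = 0, so apply the 1/(2N) correction: FA → 1/(2·128) = 0.00391.
z(H) = z(0.76000) = 0.706
z(FA) = z(0.00391) = -2.660
d' = 0.706 − (-2.660) = 3.366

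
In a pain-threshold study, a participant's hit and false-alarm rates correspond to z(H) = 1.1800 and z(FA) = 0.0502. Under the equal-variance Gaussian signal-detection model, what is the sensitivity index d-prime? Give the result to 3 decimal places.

d' = z(H) − z(FA) = 1.1800 − 0.0502 = 1.1298

d-prime = 1.130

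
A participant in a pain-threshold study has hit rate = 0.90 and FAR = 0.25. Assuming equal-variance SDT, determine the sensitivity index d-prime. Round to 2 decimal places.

z(0.90) = 1.282, z(0.25) = -0.674
d' = z(H) − z(FA) = 1.282 − (-0.674) = 1.956

d-prime = 1.96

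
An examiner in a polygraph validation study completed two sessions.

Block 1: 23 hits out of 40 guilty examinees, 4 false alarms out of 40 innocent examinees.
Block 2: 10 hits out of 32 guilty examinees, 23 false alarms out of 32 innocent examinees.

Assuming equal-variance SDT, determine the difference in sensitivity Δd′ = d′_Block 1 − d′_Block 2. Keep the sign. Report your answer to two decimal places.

Δd′ = 2.54

Block 1: z(0.5750) = 0.189, z(0.1000) = -1.282, d' = 1.471
Block 2: z(0.3125) = -0.489, z(0.7188) = 0.579, d' = -1.068
Δd' = d'_Block 1 − d'_Block 2 = 1.471 − (-1.068) = 2.539
Block 1 has the higher sensitivity.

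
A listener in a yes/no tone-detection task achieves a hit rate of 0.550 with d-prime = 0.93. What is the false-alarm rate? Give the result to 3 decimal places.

z(hit rate) = z(0.550) = 0.1257
z(FA) = z(H) − d' = 0.1257 − 0.93 = -0.8043
false-alarm rate = Φ(-0.8043) = 0.2106

false-alarm rate = 0.211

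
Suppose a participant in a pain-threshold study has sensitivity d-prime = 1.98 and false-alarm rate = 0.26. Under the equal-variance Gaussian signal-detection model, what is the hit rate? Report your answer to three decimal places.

z(false-alarm rate) = z(0.26) = -0.6433
z(H) = z(FA) + d' = -0.6433 + 1.98 = 1.3367
hit rate = Φ(1.3367) = 0.9093

hit rate = 0.909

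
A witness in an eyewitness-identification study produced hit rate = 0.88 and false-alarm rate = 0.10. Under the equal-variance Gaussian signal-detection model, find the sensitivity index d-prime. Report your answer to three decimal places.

d-prime = 2.457

z(0.88) = 1.1750, z(0.10) = -1.2816
d' = z(H) − z(FA) = 1.1750 − (-1.2816) = 2.4566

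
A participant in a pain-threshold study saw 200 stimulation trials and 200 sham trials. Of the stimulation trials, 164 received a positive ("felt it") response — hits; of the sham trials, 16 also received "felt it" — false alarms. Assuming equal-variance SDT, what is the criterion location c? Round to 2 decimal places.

H = 164/200 = 0.8200
FA = 16/200 = 0.0800
z(H) = 0.9154
z(FA) = -1.4051
c = −½·[z(H) + z(FA)] = −0.5 × (0.9154 + (-1.4051)) = 0.24485
c > 0: the participant has a conservative response bias.

c = 0.24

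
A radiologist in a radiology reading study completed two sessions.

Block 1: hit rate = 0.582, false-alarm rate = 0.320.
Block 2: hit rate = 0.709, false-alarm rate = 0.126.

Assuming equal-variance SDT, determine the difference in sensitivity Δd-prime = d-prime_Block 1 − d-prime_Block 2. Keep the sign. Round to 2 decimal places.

Δd-prime = -1.02

Block 1: z(0.582) = 0.207, z(0.320) = -0.468, d' = 0.675
Block 2: z(0.709) = 0.550, z(0.126) = -1.146, d' = 1.696
Δd' = d'_Block 1 − d'_Block 2 = 0.675 − 1.696 = -1.021
Block 2 has the higher sensitivity.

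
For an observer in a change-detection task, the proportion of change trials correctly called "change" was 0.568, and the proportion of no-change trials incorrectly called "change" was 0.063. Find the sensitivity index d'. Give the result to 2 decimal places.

z(H) = z(0.568) = 0.1713
z(FA) = z(0.063) = -1.5301
d' = z(H) − z(FA) = 0.1713 − (-1.5301) = 1.7014

d' = 1.70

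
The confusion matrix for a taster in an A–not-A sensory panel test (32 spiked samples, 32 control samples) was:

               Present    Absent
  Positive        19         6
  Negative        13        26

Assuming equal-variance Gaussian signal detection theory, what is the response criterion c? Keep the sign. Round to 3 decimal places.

c = 0.325

H = 19/32 = 0.5938
FA = 6/32 = 0.1875
z(H) = 0.2373
z(FA) = -0.8871
c = −½·[z(H) + z(FA)] = −0.5 × (0.2373 + (-0.8871)) = 0.3249
c > 0: the taster has a conservative response bias.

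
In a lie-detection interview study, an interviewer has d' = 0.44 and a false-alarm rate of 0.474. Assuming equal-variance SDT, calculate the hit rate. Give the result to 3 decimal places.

hit rate = 0.646

z(false-alarm rate) = z(0.474) = -0.0652
z(H) = z(FA) + d' = -0.0652 + 0.44 = 0.3748
hit rate = Φ(0.3748) = 0.6461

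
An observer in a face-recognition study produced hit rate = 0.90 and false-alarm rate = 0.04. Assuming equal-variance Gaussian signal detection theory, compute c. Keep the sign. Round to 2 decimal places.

Φ⁻¹(H) = 1.2816
Φ⁻¹(FA) = -1.7507
c = −½·[z(H) + z(FA)] = −0.5 × (1.2816 + (-1.7507)) = 0.23455
c > 0: the observer has a conservative response bias.

c = 0.23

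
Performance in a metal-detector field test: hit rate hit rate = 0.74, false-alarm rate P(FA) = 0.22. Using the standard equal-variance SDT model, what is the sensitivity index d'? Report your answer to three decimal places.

d' = 1.416

z(0.74) = 0.6433, z(0.22) = -0.7722
d' = z(H) − z(FA) = 0.6433 − (-0.7722) = 1.4155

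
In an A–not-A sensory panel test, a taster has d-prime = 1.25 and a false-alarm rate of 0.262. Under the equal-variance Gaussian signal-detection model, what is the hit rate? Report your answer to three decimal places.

z(false-alarm rate) = z(0.262) = -0.6372
z(H) = z(FA) + d' = -0.6372 + 1.25 = 0.6128
hit rate = Φ(0.6128) = 0.7300

hit rate = 0.730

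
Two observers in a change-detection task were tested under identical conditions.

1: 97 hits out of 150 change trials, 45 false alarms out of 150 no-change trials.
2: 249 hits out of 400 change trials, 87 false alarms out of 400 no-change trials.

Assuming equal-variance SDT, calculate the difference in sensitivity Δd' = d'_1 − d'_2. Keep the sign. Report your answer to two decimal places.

1: z(0.6467) = 0.376, z(0.3000) = -0.524, d' = 0.900
2: z(0.6225) = 0.312, z(0.2175) = -0.781, d' = 1.093
Δd' = d'_1 − d'_2 = 0.900 − 1.093 = -0.193
2 has the higher sensitivity.

Δd' = -0.19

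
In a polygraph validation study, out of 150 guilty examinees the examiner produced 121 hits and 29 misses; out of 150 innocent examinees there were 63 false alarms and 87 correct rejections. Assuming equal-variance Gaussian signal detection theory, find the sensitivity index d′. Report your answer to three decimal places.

H = 121/150 = 0.8067
FA = 63/150 = 0.4200
z(H) = 0.8658
z(FA) = -0.2019
d' = z(H) − z(FA) = 0.8658 − (-0.2019) = 1.0677

d′ = 1.068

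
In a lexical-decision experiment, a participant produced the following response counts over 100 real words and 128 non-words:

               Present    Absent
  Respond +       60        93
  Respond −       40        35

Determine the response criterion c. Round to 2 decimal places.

H = 60/100 = 0.6000
FA = 93/128 = 0.7266
Φ⁻¹(H) = Φ⁻¹(0.6000) = 0.2533
Φ⁻¹(FA) = Φ⁻¹(0.7266) = 0.6026
c = −½·[z(H) + z(FA)] = −0.5 × (0.2533 + 0.6026) = -0.42795

c = -0.43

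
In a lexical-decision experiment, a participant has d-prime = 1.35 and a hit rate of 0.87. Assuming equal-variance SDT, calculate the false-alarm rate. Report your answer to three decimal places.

false-alarm rate = 0.412

z(hit rate) = z(0.87) = 1.1264
z(FA) = z(H) − d' = 1.1264 − 1.35 = -0.2236
false-alarm rate = Φ(-0.2236) = 0.4115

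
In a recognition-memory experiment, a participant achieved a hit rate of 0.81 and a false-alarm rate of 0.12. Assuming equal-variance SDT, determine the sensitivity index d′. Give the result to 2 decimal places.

d′ = 2.05

z(H) = 0.878
z(FA) = -1.175
d' = z(H) − z(FA) = 0.878 − (-1.175) = 2.053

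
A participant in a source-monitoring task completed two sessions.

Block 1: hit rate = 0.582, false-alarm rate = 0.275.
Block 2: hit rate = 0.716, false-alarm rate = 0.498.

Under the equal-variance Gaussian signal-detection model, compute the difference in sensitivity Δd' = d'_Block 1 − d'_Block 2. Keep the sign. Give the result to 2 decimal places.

Δd' = 0.23

Block 1: z(0.582) = 0.207, z(0.275) = -0.598, d' = 0.805
Block 2: z(0.716) = 0.571, z(0.498) = -0.005, d' = 0.576
Δd' = d'_Block 1 − d'_Block 2 = 0.805 − 0.576 = 0.229
Block 1 has the higher sensitivity.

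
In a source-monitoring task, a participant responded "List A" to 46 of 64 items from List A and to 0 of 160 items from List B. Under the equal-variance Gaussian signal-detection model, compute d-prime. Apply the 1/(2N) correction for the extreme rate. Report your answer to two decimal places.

The false-alarm rate is 0/160 = 0, so apply the 1/(2N) correction: FA → 1/(2·160) = 0.00313.
z(H) = z(0.71875) = 0.579
z(FA) = z(0.00313) = -2.734
d' = 0.579 − (-2.734) = 3.313

d-prime = 3.31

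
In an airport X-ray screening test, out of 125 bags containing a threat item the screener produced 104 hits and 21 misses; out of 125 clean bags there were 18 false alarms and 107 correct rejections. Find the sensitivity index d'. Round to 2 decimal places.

d' = 2.02

H = 104/125 = 0.8320
FA = 18/125 = 0.1440
Φ⁻¹(H) = Φ⁻¹(0.8320) = 0.9621
Φ⁻¹(FA) = Φ⁻¹(0.1440) = -1.0625
d' = z(H) − z(FA) = 0.9621 − (-1.0625) = 2.0246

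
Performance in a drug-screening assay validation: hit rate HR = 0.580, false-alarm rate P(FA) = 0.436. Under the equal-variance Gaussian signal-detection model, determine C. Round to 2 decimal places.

z(H) = 0.202
z(FA) = -0.161
c = −½·[z(H) + z(FA)] = −0.5 × (0.202 + (-0.161)) = -0.0205
c < 0: the assay has a liberal response bias.

C = -0.02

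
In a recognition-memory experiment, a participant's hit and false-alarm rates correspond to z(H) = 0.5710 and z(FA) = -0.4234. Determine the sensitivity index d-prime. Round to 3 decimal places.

d' = z(H) − z(FA) = 0.5710 − (-0.4234) = 0.9944

d-prime = 0.994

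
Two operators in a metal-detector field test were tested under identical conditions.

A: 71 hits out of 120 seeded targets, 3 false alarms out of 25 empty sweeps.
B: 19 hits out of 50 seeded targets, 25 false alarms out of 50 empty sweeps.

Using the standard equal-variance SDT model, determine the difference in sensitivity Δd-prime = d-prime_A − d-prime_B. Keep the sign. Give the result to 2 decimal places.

Δd-prime = 1.71

A: z(0.5917) = 0.232, z(0.1200) = -1.175, d' = 1.407
B: z(0.3800) = -0.305, z(0.5000) = 0.000, d' = -0.305
Δd' = d'_A − d'_B = 1.407 − (-0.305) = 1.712
A has the higher sensitivity.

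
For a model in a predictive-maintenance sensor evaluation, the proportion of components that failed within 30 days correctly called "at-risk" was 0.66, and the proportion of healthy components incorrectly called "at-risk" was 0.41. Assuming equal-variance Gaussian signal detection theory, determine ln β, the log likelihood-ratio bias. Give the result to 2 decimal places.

ln β = -0.06

z(H) = z(0.66) = 0.412
z(FA) = z(0.41) = -0.228
ln β = −½·[z(H)² − z(FA)²] = −0.5 × (0.170 − 0.052) = -0.059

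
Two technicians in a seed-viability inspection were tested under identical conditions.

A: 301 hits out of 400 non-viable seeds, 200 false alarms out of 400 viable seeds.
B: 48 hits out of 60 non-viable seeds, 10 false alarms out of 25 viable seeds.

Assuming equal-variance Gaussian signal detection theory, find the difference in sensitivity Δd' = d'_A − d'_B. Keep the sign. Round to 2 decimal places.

A: z(0.7525) = 0.682, z(0.5000) = 0.000, d' = 0.682
B: z(0.8000) = 0.842, z(0.4000) = -0.253, d' = 1.095
Δd' = d'_A − d'_B = 0.682 − 1.095 = -0.413
B has the higher sensitivity.

Δd' = -0.41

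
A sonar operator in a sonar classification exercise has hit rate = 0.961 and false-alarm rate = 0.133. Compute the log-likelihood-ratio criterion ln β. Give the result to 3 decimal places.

Φ⁻¹(H) = 1.7624
Φ⁻¹(FA) = -1.1123
ln β = −½·[z(H)² − z(FA)²] = −0.5 × (3.1061 − 1.2372) = -0.93445

ln β = -0.934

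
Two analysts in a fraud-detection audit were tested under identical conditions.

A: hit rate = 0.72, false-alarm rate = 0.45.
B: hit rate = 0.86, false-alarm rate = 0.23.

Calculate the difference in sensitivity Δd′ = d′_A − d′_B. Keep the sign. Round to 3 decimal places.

A: z(0.72) = 0.5828, z(0.45) = -0.1257, d' = 0.7085
B: z(0.86) = 1.0803, z(0.23) = -0.7388, d' = 1.8191
Δd' = d'_A − d'_B = 0.7085 − 1.8191 = -1.1106
B has the higher sensitivity.

Δd′ = -1.111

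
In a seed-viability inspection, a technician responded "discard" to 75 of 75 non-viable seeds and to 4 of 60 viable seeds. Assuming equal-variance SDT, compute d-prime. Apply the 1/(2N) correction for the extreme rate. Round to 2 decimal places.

The hit rate is 75/75 = 1, so apply the 1/(2N) correction: H → 1 − 1/(2·75) = 0.99333.
z(H) = z(0.99333) = 2.475
z(FA) = z(0.06667) = -1.501
d' = 2.475 − (-1.501) = 3.976

d-prime = 3.98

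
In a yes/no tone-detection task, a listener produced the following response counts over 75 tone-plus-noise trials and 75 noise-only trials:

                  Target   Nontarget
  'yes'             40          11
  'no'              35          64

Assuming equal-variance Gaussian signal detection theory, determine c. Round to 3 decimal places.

H = 40/75 = 0.5333
FA = 11/75 = 0.1467
Φ⁻¹(0.5333) = 0.0836, Φ⁻¹(0.1467) = -1.0507
c = −½·[z(H) + z(FA)] = −0.5 × (0.0836 + (-1.0507)) = 0.48355

c = 0.484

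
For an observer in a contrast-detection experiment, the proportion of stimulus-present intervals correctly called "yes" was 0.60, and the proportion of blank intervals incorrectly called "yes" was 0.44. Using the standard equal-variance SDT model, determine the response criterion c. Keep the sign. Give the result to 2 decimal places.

c = -0.05

z(0.60) = 0.2533, z(0.44) = -0.1510
c = −½·[z(H) + z(FA)] = −0.5 × (0.2533 + (-0.1510)) = -0.05115
c < 0: the observer has a liberal response bias.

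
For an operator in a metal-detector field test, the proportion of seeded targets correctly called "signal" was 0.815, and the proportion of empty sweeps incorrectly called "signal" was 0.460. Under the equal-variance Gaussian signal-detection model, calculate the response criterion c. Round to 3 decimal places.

c = -0.398

Φ⁻¹(0.815) = 0.8965, Φ⁻¹(0.460) = -0.1004
c = −½·[z(H) + z(FA)] = −0.5 × (0.8965 + (-0.1004)) = -0.39805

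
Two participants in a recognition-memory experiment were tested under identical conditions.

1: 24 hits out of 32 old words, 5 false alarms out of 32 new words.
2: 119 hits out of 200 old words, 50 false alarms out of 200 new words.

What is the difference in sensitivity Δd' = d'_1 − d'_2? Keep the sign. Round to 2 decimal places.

Δd' = 0.77

1: z(0.7500) = 0.674, z(0.1562) = -1.010, d' = 1.684
2: z(0.5950) = 0.240, z(0.2500) = -0.674, d' = 0.914
Δd' = d'_1 − d'_2 = 1.684 − 0.914 = 0.770
1 has the higher sensitivity.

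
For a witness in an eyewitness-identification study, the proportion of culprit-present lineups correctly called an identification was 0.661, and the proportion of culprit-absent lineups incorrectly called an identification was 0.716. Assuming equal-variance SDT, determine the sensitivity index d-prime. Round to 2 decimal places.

d-prime = -0.16

z(0.661) = 0.415, z(0.716) = 0.571
d' = z(H) − z(FA) = 0.415 − 0.571 = -0.156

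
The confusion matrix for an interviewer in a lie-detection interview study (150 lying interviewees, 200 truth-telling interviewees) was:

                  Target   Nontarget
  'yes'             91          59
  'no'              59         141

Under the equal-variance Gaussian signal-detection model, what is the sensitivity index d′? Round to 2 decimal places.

d′ = 0.81

H = 91/150 = 0.6067
FA = 59/200 = 0.2950
z(H) = 0.2707
z(FA) = -0.5388
d' = z(H) − z(FA) = 0.2707 − (-0.5388) = 0.8095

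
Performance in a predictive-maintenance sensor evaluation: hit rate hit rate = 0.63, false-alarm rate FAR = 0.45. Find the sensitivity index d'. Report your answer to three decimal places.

z(H) = 0.3319
z(FA) = -0.1257
d' = z(H) − z(FA) = 0.3319 − (-0.1257) = 0.4576

d' = 0.458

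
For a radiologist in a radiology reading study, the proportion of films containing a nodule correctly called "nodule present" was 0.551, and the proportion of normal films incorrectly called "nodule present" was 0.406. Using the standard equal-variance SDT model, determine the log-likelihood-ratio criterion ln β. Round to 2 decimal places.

ln β = 0.02

Φ⁻¹(H) = Φ⁻¹(0.551) = 0.128
Φ⁻¹(FA) = Φ⁻¹(0.406) = -0.238
ln β = −½·[z(H)² − z(FA)²] = −0.5 × (0.016 − 0.057) = 0.0205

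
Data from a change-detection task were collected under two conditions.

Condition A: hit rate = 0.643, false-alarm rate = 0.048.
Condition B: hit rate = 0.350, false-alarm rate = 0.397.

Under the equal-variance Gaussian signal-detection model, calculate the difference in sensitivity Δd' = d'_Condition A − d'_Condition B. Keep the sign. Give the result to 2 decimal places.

Condition A: z(0.643) = 0.366, z(0.048) = -1.665, d' = 2.031
Condition B: z(0.350) = -0.385, z(0.397) = -0.261, d' = -0.124
Δd' = d'_Condition A − d'_Condition B = 2.031 − (-0.124) = 2.155
Condition A has the higher sensitivity.

Δd' = 2.16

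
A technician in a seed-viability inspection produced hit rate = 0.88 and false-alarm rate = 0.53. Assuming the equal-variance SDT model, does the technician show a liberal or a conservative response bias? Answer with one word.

z(H) = 1.175, z(FA) = 0.075
c = −½·(z(H) + z(FA)) = -0.625
c < 0 → liberal criterion (biased toward responding “yes”).

liberal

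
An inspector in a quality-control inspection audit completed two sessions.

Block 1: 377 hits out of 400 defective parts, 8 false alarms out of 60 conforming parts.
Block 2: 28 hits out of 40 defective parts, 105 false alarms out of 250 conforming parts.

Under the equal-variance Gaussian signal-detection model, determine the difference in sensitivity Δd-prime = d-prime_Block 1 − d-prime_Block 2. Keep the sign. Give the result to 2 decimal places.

Δd-prime = 1.96

Block 1: z(0.9425) = 1.576, z(0.1333) = -1.111, d' = 2.687
Block 2: z(0.7000) = 0.524, z(0.4200) = -0.202, d' = 0.726
Δd' = d'_Block 1 − d'_Block 2 = 2.687 − 0.726 = 1.961
Block 1 has the higher sensitivity.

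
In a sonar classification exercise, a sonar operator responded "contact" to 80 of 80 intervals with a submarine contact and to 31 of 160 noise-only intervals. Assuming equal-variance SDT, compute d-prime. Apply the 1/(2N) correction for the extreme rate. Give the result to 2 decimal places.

The hit rate is 80/80 = 1, so apply the 1/(2N) correction: H → 1 − 1/(2·80) = 0.99375.
z(H) = z(0.99375) = 2.498
z(FA) = z(0.19375) = -0.864
d' = 2.498 − (-0.864) = 3.362

d-prime = 3.36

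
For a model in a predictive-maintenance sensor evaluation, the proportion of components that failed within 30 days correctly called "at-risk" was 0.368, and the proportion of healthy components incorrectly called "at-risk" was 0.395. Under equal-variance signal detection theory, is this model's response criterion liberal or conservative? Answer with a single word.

z(H) = -0.337, z(FA) = -0.266
c = −½·(z(H) + z(FA)) = 0.3015
c > 0 → conservative criterion (biased toward responding “no”).

conservative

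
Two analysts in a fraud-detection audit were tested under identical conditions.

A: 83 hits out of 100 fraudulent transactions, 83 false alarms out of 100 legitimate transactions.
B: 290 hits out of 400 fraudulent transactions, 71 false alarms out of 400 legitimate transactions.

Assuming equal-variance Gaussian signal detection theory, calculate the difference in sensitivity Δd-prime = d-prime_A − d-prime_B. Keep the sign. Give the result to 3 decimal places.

Δd-prime = -1.523

A: z(0.8300) = 0.9542, z(0.8300) = 0.9542, d' = 0.0000
B: z(0.7250) = 0.5978, z(0.1775) = -0.9249, d' = 1.5227
Δd' = d'_A − d'_B = 0.0000 − 1.5227 = -1.5227
B has the higher sensitivity.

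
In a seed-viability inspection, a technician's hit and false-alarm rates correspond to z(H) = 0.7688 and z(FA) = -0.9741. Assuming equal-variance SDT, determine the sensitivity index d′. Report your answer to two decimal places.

d' = z(H) − z(FA) = 0.7688 − (-0.9741) = 1.7429

d′ = 1.74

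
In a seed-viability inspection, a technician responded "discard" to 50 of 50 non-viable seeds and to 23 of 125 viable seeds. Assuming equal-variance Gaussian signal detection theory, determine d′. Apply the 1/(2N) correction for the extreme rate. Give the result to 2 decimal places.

The hit rate is 50/50 = 1, so apply the 1/(2N) correction: H → 1 − 1/(2·50) = 0.99000.
z(H) = z(0.99000) = 2.326
z(FA) = z(0.18400) = -0.900
d' = 2.326 − (-0.900) = 3.226

d′ = 3.23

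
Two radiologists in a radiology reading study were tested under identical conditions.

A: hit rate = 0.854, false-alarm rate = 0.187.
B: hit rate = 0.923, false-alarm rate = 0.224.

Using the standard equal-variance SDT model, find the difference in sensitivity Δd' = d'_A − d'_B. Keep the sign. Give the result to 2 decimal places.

Δd' = -0.24

A: z(0.854) = 1.054, z(0.187) = -0.889, d' = 1.943
B: z(0.923) = 1.426, z(0.224) = -0.759, d' = 2.185
Δd' = d'_A − d'_B = 1.943 − 2.185 = -0.242
B has the higher sensitivity.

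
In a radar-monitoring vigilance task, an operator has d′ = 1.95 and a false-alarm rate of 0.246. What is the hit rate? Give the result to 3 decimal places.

hit rate = 0.897

z(false-alarm rate) = z(0.246) = -0.6871
z(H) = z(FA) + d' = -0.6871 + 1.95 = 1.2629
hit rate = Φ(1.2629) = 0.8967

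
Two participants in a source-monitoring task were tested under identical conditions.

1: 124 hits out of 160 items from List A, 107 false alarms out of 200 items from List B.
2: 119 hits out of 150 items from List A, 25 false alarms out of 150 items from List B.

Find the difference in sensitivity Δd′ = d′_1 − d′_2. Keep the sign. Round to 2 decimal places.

1: z(0.7750) = 0.755, z(0.5350) = 0.088, d' = 0.667
2: z(0.7933) = 0.818, z(0.1667) = -0.967, d' = 1.785
Δd' = d'_1 − d'_2 = 0.667 − 1.785 = -1.118
2 has the higher sensitivity.

Δd′ = -1.12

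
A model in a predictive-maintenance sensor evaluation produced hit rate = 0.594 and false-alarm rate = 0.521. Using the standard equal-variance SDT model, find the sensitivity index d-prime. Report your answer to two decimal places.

z(0.594) = 0.2378, z(0.521) = 0.0527
d' = z(H) − z(FA) = 0.2378 − 0.0527 = 0.1851

d-prime = 0.19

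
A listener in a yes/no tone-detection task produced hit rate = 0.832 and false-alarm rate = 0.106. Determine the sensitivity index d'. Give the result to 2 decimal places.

Φ⁻¹(0.832) = 0.9621, Φ⁻¹(0.106) = -1.2481
d' = z(H) − z(FA) = 0.9621 − (-1.2481) = 2.2102

d' = 2.21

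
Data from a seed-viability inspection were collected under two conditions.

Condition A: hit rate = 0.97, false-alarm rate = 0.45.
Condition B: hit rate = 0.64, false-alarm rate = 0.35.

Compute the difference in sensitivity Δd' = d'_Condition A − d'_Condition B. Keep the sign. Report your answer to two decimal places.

Δd' = 1.26

Condition A: z(0.97) = 1.881, z(0.45) = -0.126, d' = 2.007
Condition B: z(0.64) = 0.358, z(0.35) = -0.385, d' = 0.743
Δd' = d'_Condition A − d'_Condition B = 2.007 − 0.743 = 1.264
Condition A has the higher sensitivity.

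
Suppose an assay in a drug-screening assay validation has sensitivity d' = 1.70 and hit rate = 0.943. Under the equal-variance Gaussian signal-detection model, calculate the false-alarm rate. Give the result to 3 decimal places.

false-alarm rate = 0.452

z(hit rate) = z(0.943) = 1.5805
z(FA) = z(H) − d' = 1.5805 − 1.70 = -0.1195
false-alarm rate = Φ(-0.1195) = 0.4524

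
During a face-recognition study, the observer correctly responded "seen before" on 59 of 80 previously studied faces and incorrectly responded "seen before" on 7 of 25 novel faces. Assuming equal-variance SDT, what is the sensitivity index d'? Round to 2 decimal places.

d' = 1.22

H = 59/80 = 0.7375
FA = 7/25 = 0.2800
z(H) = 0.636
z(FA) = -0.583
d' = z(H) − z(FA) = 0.636 − (-0.583) = 1.219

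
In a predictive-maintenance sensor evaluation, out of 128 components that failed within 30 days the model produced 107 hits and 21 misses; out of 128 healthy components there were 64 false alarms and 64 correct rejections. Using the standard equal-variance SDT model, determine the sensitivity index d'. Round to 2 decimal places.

d' = 0.98

H = 107/128 = 0.8359
FA = 64/128 = 0.5000
z(0.8359) = 0.9777, z(0.5000) = 0.0000
d' = z(H) − z(FA) = 0.9777 − 0.0000 = 0.9777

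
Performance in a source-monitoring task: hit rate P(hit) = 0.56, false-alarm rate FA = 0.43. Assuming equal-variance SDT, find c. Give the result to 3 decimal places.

z(0.56) = 0.1510, z(0.43) = -0.1764
c = −½·[z(H) + z(FA)] = −0.5 × (0.1510 + (-0.1764)) = 0.0127

c = 0.013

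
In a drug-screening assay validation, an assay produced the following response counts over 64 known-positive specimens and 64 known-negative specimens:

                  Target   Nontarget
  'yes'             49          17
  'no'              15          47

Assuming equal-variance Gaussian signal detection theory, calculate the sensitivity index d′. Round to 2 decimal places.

d′ = 1.35

H = 49/64 = 0.7656
FA = 17/64 = 0.2656
z(H) = z(0.7656) = 0.724
z(FA) = z(0.2656) = -0.626
d' = z(H) − z(FA) = 0.724 − (-0.626) = 1.350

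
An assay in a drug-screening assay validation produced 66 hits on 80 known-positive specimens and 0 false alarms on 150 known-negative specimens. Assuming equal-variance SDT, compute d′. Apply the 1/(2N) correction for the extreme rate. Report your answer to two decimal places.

d′ = 3.65

The false-alarm rate is 0/150 = 0, so apply the 1/(2N) correction: FA → 1/(2·150) = 0.00333.
z(H) = z(0.82500) = 0.935
z(FA) = z(0.00333) = -2.713
d' = 0.935 − (-2.713) = 3.648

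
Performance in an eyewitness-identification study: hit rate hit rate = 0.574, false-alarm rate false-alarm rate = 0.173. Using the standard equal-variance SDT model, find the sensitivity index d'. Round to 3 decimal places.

z(0.574) = 0.1866, z(0.173) = -0.9424
d' = z(H) − z(FA) = 0.1866 − (-0.9424) = 1.1290

d' = 1.129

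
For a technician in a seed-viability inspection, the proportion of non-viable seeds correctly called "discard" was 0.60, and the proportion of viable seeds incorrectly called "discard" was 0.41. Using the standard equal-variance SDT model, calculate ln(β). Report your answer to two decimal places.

z(H) = 0.253
z(FA) = -0.228
ln β = −½·[z(H)² − z(FA)²] = −0.5 × (0.064 − 0.052) = -0.006

ln β = -0.01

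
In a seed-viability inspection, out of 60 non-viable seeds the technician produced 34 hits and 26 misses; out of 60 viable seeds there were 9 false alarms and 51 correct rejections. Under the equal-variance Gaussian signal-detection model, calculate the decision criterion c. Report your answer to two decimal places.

c = 0.43

H = 34/60 = 0.5667
FA = 9/60 = 0.1500
z(0.5667) = 0.168, z(0.1500) = -1.036
c = −½·[z(H) + z(FA)] = −0.5 × (0.168 + (-1.036)) = 0.434
c > 0: the technician has a conservative response bias.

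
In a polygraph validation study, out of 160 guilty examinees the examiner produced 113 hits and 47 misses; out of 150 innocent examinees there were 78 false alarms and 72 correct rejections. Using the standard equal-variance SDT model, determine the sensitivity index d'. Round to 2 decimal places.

d' = 0.49

H = 113/160 = 0.7063
FA = 78/150 = 0.5200
z(H) = 0.543
z(FA) = 0.050
d' = z(H) − z(FA) = 0.543 − 0.050 = 0.493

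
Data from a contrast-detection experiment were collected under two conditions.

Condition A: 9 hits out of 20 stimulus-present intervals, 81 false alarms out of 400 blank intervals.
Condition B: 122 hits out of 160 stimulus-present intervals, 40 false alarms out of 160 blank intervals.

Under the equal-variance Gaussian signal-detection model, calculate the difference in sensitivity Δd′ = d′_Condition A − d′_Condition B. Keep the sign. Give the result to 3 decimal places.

Δd′ = -0.682

Condition A: z(0.4500) = -0.1257, z(0.2025) = -0.8327, d' = 0.7070
Condition B: z(0.7625) = 0.7144, z(0.2500) = -0.6745, d' = 1.3889
Δd' = d'_Condition A − d'_Condition B = 0.7070 − 1.3889 = -0.6819
Condition B has the higher sensitivity.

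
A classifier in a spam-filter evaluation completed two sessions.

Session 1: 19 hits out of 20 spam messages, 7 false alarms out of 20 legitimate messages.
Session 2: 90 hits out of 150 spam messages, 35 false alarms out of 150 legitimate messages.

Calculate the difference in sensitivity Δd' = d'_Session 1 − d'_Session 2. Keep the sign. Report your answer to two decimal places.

Δd' = 1.05

Session 1: z(0.9500) = 1.645, z(0.3500) = -0.385, d' = 2.030
Session 2: z(0.6000) = 0.253, z(0.2333) = -0.728, d' = 0.981
Δd' = d'_Session 1 − d'_Session 2 = 2.030 − 0.981 = 1.049
Session 1 has the higher sensitivity.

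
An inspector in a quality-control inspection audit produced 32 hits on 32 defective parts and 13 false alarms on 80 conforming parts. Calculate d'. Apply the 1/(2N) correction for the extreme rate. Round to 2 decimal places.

The hit rate is 32/32 = 1, so apply the 1/(2N) correction: H → 1 − 1/(2·32) = 0.98438.
z(H) = z(0.98438) = 2.154
z(FA) = z(0.16250) = -0.984
d' = 2.154 − (-0.984) = 3.138

d' = 3.14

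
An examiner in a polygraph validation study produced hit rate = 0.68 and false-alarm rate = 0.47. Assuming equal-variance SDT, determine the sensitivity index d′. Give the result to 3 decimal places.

z(H) = z(0.68) = 0.4677
z(FA) = z(0.47) = -0.0753
d' = z(H) − z(FA) = 0.4677 − (-0.0753) = 0.5430

d′ = 0.543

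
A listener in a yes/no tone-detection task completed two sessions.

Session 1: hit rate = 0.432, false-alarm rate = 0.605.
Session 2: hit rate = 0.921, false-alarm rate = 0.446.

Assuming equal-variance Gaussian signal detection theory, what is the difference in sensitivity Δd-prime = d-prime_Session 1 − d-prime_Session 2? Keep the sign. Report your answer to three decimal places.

Δd-prime = -1.985

Session 1: z(0.432) = -0.1713, z(0.605) = 0.2663, d' = -0.4376
Session 2: z(0.921) = 1.4118, z(0.446) = -0.1358, d' = 1.5476
Δd' = d'_Session 1 − d'_Session 2 = -0.4376 − 1.5476 = -1.9852
Session 2 has the higher sensitivity.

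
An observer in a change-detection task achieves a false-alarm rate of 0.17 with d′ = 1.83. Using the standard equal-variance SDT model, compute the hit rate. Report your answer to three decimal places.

hit rate = 0.809

z(false-alarm rate) = z(0.17) = -0.9542
z(H) = z(FA) + d' = -0.9542 + 1.83 = 0.8758
hit rate = Φ(0.8758) = 0.8094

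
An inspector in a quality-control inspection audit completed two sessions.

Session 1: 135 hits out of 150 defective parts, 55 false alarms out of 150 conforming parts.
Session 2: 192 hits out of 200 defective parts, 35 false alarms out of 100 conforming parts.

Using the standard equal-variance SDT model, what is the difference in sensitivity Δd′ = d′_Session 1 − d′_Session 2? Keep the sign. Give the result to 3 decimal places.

Δd′ = -0.514

Session 1: z(0.9000) = 1.2816, z(0.3667) = -0.3406, d' = 1.6222
Session 2: z(0.9600) = 1.7507, z(0.3500) = -0.3853, d' = 2.1360
Δd' = d'_Session 1 − d'_Session 2 = 1.6222 − 2.1360 = -0.5138
Session 2 has the higher sensitivity.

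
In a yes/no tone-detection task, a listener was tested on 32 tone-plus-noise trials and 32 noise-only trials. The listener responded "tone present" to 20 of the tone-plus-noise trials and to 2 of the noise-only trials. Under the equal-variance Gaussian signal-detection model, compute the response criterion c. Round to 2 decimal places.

c = 0.61

H = 20/32 = 0.6250
FA = 2/32 = 0.0625
z(0.6250) = 0.319, z(0.0625) = -1.534
c = −½·[z(H) + z(FA)] = −0.5 × (0.319 + (-1.534)) = 0.6075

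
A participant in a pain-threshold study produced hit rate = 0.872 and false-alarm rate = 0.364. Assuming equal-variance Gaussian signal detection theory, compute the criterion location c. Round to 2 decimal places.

Φ⁻¹(H) = Φ⁻¹(0.872) = 1.1359
Φ⁻¹(FA) = Φ⁻¹(0.364) = -0.3478
c = −½·[z(H) + z(FA)] = −0.5 × (1.1359 + (-0.3478)) = -0.39405

c = -0.39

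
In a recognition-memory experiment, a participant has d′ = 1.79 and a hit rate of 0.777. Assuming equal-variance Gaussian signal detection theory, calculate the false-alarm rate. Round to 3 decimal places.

false-alarm rate = 0.152

z(hit rate) = z(0.777) = 0.7621
z(FA) = z(H) − d' = 0.7621 − 1.79 = -1.0279
false-alarm rate = Φ(-1.0279) = 0.1520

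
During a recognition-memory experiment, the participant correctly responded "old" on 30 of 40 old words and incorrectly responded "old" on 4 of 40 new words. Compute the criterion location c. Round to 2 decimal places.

H = 30/40 = 0.7500
FA = 4/40 = 0.1000
z(H) = z(0.7500) = 0.674
z(FA) = z(0.1000) = -1.282
c = −½·[z(H) + z(FA)] = −0.5 × (0.674 + (-1.282)) = 0.304

c = 0.30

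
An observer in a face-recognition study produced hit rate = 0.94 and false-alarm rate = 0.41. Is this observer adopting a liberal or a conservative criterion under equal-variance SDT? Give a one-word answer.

liberal

z(H) = 1.555, z(FA) = -0.228
c = −½·(z(H) + z(FA)) = -0.6635
c < 0 → liberal criterion (biased toward responding “yes”).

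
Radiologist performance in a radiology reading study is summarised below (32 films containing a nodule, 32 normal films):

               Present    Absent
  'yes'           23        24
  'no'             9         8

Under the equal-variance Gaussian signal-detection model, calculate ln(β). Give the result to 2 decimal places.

H = 23/32 = 0.7188
FA = 24/32 = 0.7500
z(0.7188) = 0.579, z(0.7500) = 0.674
ln β = −½·[z(H)² − z(FA)²] = −0.5 × (0.335 − 0.454) = 0.0595

ln β = 0.06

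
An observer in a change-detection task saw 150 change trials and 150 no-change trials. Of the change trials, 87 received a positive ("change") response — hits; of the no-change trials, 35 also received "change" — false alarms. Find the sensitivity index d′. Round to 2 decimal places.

d′ = 0.93

H = 87/150 = 0.5800
FA = 35/150 = 0.2333
z(H) = 0.202
z(FA) = -0.728
d' = z(H) − z(FA) = 0.202 − (-0.728) = 0.930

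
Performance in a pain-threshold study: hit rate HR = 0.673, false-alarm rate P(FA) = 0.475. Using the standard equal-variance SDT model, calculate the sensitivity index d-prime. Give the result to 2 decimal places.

d-prime = 0.51

z(H) = 0.4482
z(FA) = -0.0627
d' = z(H) − z(FA) = 0.4482 − (-0.0627) = 0.5109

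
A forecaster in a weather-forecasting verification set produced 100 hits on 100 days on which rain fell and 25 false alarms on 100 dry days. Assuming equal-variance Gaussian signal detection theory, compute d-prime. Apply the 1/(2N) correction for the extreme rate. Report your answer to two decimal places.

The hit rate is 100/100 = 1, so apply the 1/(2N) correction: H → 1 − 1/(2·100) = 0.99500.
z(H) = z(0.99500) = 2.576
z(FA) = z(0.25000) = -0.674
d' = 2.576 − (-0.674) = 3.250

d-prime = 3.25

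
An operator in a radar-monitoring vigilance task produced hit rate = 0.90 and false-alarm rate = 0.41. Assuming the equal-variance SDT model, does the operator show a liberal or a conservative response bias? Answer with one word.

liberal

z(H) = 1.282, z(FA) = -0.228
c = −½·(z(H) + z(FA)) = -0.527
c < 0 → liberal criterion (biased toward responding “yes”).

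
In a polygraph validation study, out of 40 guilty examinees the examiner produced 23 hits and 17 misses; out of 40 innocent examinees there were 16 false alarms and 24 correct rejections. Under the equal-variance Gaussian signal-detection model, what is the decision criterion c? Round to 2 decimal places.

H = 23/40 = 0.5750
FA = 16/40 = 0.4000
Φ⁻¹(H) = Φ⁻¹(0.5750) = 0.1891
Φ⁻¹(FA) = Φ⁻¹(0.4000) = -0.2533
c = −½·[z(H) + z(FA)] = −0.5 × (0.1891 + (-0.2533)) = 0.0321

c = 0.03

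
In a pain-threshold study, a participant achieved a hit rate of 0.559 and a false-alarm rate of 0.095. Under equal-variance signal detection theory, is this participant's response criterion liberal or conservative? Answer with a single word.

conservative

z(H) = 0.148, z(FA) = -1.311
c = −½·(z(H) + z(FA)) = 0.5815
c > 0 → conservative criterion (biased toward responding “no”).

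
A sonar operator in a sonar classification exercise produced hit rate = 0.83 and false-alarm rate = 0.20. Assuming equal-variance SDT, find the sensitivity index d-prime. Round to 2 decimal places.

Φ⁻¹(H) = 0.954
Φ⁻¹(FA) = -0.842
d' = z(H) − z(FA) = 0.954 − (-0.842) = 1.796

d-prime = 1.80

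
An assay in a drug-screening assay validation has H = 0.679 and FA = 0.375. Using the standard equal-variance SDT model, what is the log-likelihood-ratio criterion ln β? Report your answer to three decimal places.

ln β = -0.057

z(H) = z(0.679) = 0.4649
z(FA) = z(0.375) = -0.3186
ln β = −½·[z(H)² − z(FA)²] = −0.5 × (0.2161 − 0.1015) = -0.0573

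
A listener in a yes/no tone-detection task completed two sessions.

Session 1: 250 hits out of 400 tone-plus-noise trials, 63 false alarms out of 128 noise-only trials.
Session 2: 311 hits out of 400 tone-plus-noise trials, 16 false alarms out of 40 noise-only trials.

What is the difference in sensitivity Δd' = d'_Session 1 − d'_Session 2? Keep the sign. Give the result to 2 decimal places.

Δd' = -0.68

Session 1: z(0.6250) = 0.319, z(0.4922) = -0.020, d' = 0.339
Session 2: z(0.7775) = 0.764, z(0.4000) = -0.253, d' = 1.017
Δd' = d'_Session 1 − d'_Session 2 = 0.339 − 1.017 = -0.678
Session 2 has the higher sensitivity.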